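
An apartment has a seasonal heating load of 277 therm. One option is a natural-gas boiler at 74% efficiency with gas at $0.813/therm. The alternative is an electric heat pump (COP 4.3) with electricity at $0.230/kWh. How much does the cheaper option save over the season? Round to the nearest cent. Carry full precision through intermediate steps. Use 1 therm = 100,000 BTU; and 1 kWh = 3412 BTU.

Heat load = 277 therm × 100,000 = 27,700,000 BTU
Gas: input = 27,700,000 / 0.74 = 37,432,432 BTU = 374.3 therm → 374.3 × $0.813 = $304.33
Heat pump: 27,700,000 BTU / 3412 = 8,118 kWh heat; / 4.3 = 1,888 kWh in → × $0.230 = $434.24
Difference = |$304.33 − $434.24| = $129.91

$129.91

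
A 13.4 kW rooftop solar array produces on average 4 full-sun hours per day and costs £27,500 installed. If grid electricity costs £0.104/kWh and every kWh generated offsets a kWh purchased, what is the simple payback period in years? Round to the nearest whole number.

14 years

Daily generation = 13.4 kW × 4 h = 53.6 kWh
Annual generation = 53.6 × 365 = 19564 kWh
Annual savings = 19564 × £0.104 = £2,034.66
Payback = £27,500 / £2,034.66 = 13.5 years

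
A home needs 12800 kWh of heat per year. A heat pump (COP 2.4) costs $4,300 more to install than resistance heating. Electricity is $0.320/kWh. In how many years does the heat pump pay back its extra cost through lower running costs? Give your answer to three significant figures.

1.80 years

Resistance: 12800 kWh × $0.320 = $4,096.00/yr
Heat pump: 12800 / 2.4 = 5333 kWh in → × $0.320 = $1,706.67/yr
Annual savings = $2,389.33
Payback = $4,300 / $2,389.33 = 1.8 years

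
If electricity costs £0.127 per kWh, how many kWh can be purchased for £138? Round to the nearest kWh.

£138 / £0.127 per kWh = 1,087 kWh

1087 kWh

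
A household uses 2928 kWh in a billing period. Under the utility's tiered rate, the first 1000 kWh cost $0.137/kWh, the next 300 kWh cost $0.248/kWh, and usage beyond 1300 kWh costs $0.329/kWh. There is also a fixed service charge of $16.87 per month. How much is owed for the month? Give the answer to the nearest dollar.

First 1000 kWh × $0.137 = $137.00
Next 300 kWh × $0.248 = $74.40
Remaining 1628 kWh × $0.329 = $535.61
Energy charge = $747.01; + service $16.87 = $763.88 ≈ $764

$764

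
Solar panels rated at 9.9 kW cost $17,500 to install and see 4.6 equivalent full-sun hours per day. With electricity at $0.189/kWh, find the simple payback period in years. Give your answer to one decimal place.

5.6 years

Daily generation = 9.9 kW × 4.6 h = 45.54 kWh
Annual generation = 45.54 × 365 = 16622 kWh
Annual savings = 16622 × $0.189 = $3,141.58
Payback = $17,500 / $3,141.58 = 5.57 years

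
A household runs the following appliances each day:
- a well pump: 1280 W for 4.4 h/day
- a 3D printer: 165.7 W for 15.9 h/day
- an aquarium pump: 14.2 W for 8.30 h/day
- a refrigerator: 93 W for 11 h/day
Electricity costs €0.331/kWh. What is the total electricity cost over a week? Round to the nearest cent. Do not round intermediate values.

well pump: 1280 W × 4.4 h × 7 d = 39,424 Wh = 39.42 kWh
3D printer: 165.7 W × 15.9 h × 7 d = 18,442 Wh = 18.44 kWh
aquarium pump: 14.2 W × 8.30 h × 7 d = 825 Wh = 0.825 kWh
refrigerator: 93 W × 11 h × 7 d = 7,161 Wh = 7.161 kWh
Total energy = 39.42 + 18.44 + 0.825 + 7.161 = 65.85 kWh
Cost = 65.85 kWh × €0.331 = €21.80

€21.80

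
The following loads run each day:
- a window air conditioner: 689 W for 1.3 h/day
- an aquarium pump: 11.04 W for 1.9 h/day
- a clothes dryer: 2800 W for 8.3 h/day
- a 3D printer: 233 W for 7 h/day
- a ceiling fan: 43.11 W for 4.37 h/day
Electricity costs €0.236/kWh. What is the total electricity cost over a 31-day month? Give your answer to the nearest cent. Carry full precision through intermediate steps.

€190.04

window air conditioner: 689 W × 1.3 h × 31 d = 27,767 Wh = 27.77 kWh
aquarium pump: 11.04 W × 1.9 h × 31 d = 650 Wh = 0.6503 kWh
clothes dryer: 2800 W × 8.3 h × 31 d = 720,440 Wh = 720.4 kWh
3D printer: 233 W × 7 h × 31 d = 50,561 Wh = 50.56 kWh
ceiling fan: 43.11 W × 4.37 h × 31 d = 5,840 Wh = 5.84 kWh
Total energy = 27.77 + 0.6503 + 720.4 + 50.56 + 5.84 = 805.3 kWh
Cost = 805.3 kWh × €0.236 = €190.04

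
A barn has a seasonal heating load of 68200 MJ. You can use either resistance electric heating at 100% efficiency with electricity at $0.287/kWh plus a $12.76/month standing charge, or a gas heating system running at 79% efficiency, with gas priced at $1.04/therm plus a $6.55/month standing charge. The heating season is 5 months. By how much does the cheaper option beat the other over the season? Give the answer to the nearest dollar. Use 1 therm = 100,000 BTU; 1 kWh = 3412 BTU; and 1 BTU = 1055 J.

$4618

Heat load = 68200 MJ = 68,200,000,000 J / 1055 = 64,644,550 BTU
Gas: input = 64,644,550 / 0.79 = 81,828,544 BTU = 818.3 therm → 818.3 × $1.04 = $851.02; + 5 × $6.55 standing = $883.77
Electric: 64,644,550 BTU / 3412 = 18,950 kWh → × $0.287 = $5,437.57; + 5 × $12.76 standing = $5,501.37
Difference = |$883.77 − $5,501.37| = $4,617.60 ≈ $4618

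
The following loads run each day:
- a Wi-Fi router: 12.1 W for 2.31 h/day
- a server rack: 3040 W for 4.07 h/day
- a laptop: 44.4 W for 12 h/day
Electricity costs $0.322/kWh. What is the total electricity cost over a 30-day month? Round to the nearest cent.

Wi-Fi router: 12.1 W × 2.31 h × 30 d = 839 Wh = 0.8385 kWh
server rack: 3040 W × 4.07 h × 30 d = 371,184 Wh = 371.2 kWh
laptop: 44.4 W × 12 h × 30 d = 15,984 Wh = 15.98 kWh
Total energy = 0.8385 + 371.2 + 15.98 = 388 kWh
Cost = 388 kWh × $0.322 = $124.94

$124.94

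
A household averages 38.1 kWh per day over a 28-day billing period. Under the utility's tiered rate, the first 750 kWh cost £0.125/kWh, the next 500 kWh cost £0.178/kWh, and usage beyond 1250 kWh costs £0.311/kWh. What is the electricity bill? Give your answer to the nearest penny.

Usage = 38.1 kWh/day × 28 days = 1066.8 kWh
First 750 kWh × £0.125 = £93.75
Next 316.8 kWh × £0.178 = £56.39
Remaining tier: 0 kWh (not reached)
Total = £150.14

£150.14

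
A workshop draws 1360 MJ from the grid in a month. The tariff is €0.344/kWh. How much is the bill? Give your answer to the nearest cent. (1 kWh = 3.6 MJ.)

1360 MJ × (0.27778 kWh/MJ) = 377.8 kWh
Cost = 377.8 kWh × €0.344/kWh = €129.96

€129.96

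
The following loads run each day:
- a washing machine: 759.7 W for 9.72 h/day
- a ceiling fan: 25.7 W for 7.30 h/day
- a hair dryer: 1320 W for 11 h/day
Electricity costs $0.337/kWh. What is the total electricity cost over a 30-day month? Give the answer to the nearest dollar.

washing machine: 759.7 W × 9.72 h × 30 d = 221,529 Wh = 221.5 kWh
ceiling fan: 25.7 W × 7.30 h × 30 d = 5,628 Wh = 5.628 kWh
hair dryer: 1320 W × 11 h × 30 d = 435,600 Wh = 435.6 kWh
Total energy = 221.5 + 5.628 + 435.6 = 662.8 kWh
Cost = 662.8 kWh × $0.337 = $223.35 ≈ $223

$223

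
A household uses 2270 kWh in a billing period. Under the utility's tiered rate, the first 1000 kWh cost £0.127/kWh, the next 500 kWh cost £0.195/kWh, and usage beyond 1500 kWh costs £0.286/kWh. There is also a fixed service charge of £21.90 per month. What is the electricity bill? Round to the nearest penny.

First 1000 kWh × £0.127 = £127.00
Next 500 kWh × £0.195 = £97.50
Remaining 770 kWh × £0.286 = £220.22
Energy charge = £444.72; + service £21.90 = £466.62

£466.62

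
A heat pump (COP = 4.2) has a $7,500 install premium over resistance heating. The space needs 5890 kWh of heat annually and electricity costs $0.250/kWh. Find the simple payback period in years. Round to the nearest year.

7 years

Resistance: 5890 kWh × $0.250 = $1,472.50/yr
Heat pump: 5890 / 4.2 = 1402 kWh in → × $0.250 = $350.60/yr
Annual savings = $1,121.90
Payback = $7,500 / $1,121.90 = 6.69 years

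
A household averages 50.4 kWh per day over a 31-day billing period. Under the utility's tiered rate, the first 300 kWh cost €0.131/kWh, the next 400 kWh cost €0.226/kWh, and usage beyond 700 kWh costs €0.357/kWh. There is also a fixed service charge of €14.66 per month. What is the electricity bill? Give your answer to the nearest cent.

Usage = 50.4 kWh/day × 31 days = 1562.4 kWh
First 300 kWh × €0.131 = €39.30
Next 400 kWh × €0.226 = €90.40
Remaining 862.4 kWh × €0.357 = €307.88
Energy charge = €437.58; + service €14.66 = €452.24

€452.24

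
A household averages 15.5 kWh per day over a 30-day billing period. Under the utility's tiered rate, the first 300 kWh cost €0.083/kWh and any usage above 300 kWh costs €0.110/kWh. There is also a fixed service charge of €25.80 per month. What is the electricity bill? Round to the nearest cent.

€68.85

Usage = 15.5 kWh/day × 30 days = 465 kWh
First 300 kWh × €0.083 = €24.90
Remaining 165 kWh × €0.110 = €18.15
Energy charge = €43.05; + service €25.80 = €68.85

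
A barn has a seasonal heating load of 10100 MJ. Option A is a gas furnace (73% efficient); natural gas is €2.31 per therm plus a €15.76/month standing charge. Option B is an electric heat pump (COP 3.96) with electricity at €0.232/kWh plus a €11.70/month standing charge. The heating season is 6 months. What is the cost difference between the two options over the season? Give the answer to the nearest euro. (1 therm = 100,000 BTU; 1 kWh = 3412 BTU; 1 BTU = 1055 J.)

Heat load = 10100 MJ = 10,100,000,000 J / 1055 = 9,573,460 BTU
Gas: input = 9,573,460 / 0.730 = 13,114,328 BTU = 131.1 therm → 131.1 × €2.31 = €302.94; + 6 × €15.76 standing = €397.50
Heat pump: 9,573,460 BTU / 3412 = 2,806 kWh heat; / 3.96 = 708.5 kWh in → × €0.232 = €164.38; + 6 × €11.70 standing = €234.58
Difference = |€397.50 − €234.58| = €162.92 ≈ €163

€163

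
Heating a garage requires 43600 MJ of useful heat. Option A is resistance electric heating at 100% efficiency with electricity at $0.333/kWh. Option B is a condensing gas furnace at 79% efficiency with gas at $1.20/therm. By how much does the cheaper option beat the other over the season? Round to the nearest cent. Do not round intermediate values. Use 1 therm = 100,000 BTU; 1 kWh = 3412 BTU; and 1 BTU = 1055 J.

$3405.63

Heat load = 43600 MJ = 43,600,000,000 J / 1055 = 41,327,014 BTU
Gas: input = 41,327,014 / 0.79 = 52,312,676 BTU = 523.1 therm → 523.1 × $1.20 = $627.75
Electric: 41,327,014 BTU / 3412 = 12,110 kWh → × $0.333 = $4,033.38
Difference = |$627.75 − $4,033.38| = $3,405.63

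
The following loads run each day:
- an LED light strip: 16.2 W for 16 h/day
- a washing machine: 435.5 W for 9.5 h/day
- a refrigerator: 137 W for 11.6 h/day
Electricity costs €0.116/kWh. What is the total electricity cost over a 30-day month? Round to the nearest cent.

€20.83

LED light strip: 16.2 W × 16 h × 30 d = 7,776 Wh = 7.776 kWh
washing machine: 435.5 W × 9.5 h × 30 d = 124,118 Wh = 124.1 kWh
refrigerator: 137 W × 11.6 h × 30 d = 47,676 Wh = 47.68 kWh
Total energy = 7.776 + 124.1 + 47.68 = 179.6 kWh
Cost = 179.6 kWh × €0.116 = €20.83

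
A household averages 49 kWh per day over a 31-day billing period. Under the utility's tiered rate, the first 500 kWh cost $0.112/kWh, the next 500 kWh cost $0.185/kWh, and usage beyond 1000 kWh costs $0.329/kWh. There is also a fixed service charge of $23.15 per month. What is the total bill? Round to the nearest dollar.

$342

Usage = 49 kWh/day × 31 days = 1519 kWh
First 500 kWh × $0.112 = $56.00
Next 500 kWh × $0.185 = $92.50
Remaining 519 kWh × $0.329 = $170.75
Energy charge = $319.25; + service $23.15 = $342.40 ≈ $342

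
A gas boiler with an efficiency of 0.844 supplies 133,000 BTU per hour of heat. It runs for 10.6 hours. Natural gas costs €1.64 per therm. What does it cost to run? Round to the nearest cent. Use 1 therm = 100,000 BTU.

€27.39

Heat delivered = 133,000 BTU/h × 10.6 h = 1,409,800 BTU
Gas input = 1,409,800 / 0.844 = 1,670,379 BTU
= 1,670,379 / 100,000 = 16.7 therm
Cost = 16.7 × €1.64/therm = €27.39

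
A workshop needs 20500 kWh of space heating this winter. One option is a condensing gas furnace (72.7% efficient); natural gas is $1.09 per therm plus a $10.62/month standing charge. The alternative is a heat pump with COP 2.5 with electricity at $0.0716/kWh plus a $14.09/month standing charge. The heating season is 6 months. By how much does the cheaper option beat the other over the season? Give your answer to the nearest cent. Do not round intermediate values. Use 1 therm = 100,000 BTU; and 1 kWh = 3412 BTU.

$440.77

Heat load = 20500 kWh × 3412 = 69,946,000 BTU
Gas: input = 69,946,000 / 0.727 = 96,211,829 BTU = 962.1 therm → 962.1 × $1.09 = $1,048.71; + 6 × $10.62 standing = $1,112.43
Heat pump: 69,946,000 BTU / 3412 = 20,500 kWh heat; / 2.5 = 8,200 kWh in → × $0.0716 = $587.12; + 6 × $14.09 standing = $671.66
Difference = |$1,112.43 − $671.66| = $440.77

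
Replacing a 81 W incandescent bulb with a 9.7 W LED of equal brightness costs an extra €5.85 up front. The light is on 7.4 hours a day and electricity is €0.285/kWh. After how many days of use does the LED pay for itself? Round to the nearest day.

39 days

Power saved = 81 − 9.7 = 71.3 W
Daily energy saved = 71.3 W × 7.4 h = 527.6 Wh = 0.52762 kWh
Daily savings = 0.52762 × €0.285 = €0.1504
Payback = €5.85 / €0.1504 per day = 38.9 days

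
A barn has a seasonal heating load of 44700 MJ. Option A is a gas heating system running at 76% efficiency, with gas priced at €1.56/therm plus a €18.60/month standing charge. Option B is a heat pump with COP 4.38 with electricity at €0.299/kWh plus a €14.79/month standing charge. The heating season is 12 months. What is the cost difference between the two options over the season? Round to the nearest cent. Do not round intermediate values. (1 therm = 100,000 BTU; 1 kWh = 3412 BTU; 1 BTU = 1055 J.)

€67.71

Heat load = 44700 MJ = 44,700,000,000 J / 1055 = 42,369,668 BTU
Gas: input = 42,369,668 / 0.76 = 55,749,563 BTU = 557.5 therm → 557.5 × €1.56 = €869.69; + 12 × €18.60 standing = €1,092.89
Heat pump: 42,369,668 BTU / 3412 = 12,420 kWh heat; / 4.38 = 2,835 kWh in → × €0.299 = €847.70; + 12 × €14.79 standing = €1,025.18
Difference = |€1,092.89 − €1,025.18| = €67.71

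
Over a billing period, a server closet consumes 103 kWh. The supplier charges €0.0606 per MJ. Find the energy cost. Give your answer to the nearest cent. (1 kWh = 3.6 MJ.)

€22.47

103 kWh × (3.6 MJ/kWh) = 370.8 MJ
Cost = 370.8 MJ × €0.0606/MJ = €22.47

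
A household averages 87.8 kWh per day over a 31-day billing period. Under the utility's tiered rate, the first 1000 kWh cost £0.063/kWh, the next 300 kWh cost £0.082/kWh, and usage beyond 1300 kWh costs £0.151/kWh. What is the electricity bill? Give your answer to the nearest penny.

Usage = 87.8 kWh/day × 31 days = 2721.8 kWh
First 1000 kWh × £0.063 = £63.00
Next 300 kWh × £0.082 = £24.60
Remaining 1421.8 kWh × £0.151 = £214.69
Total = £302.29

£302.29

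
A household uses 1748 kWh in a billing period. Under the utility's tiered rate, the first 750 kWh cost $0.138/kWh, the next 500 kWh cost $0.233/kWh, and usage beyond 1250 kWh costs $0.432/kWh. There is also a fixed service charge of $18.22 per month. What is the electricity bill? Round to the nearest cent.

$453.36

First 750 kWh × $0.138 = $103.50
Next 500 kWh × $0.233 = $116.50
Remaining 498 kWh × $0.432 = $215.14
Energy charge = $435.14; + service $18.22 = $453.36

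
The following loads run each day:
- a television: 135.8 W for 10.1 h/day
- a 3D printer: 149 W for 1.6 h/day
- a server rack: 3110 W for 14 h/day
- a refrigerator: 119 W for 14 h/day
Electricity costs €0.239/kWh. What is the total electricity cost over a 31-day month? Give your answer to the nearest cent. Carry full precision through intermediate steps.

€346.86

television: 135.8 W × 10.1 h × 31 d = 42,519 Wh = 42.52 kWh
3D printer: 149 W × 1.6 h × 31 d = 7,390 Wh = 7.39 kWh
server rack: 3110 W × 14 h × 31 d = 1,349,740 Wh = 1,350 kWh
refrigerator: 119 W × 14 h × 31 d = 51,646 Wh = 51.65 kWh
Total energy = 42.52 + 7.39 + 1,350 + 51.65 = 1,451 kWh
Cost = 1,451 kWh × €0.239 = €346.86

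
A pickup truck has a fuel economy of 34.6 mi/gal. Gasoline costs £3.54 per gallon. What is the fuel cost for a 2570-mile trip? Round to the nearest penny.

£262.94

Fuel = 2570 mi / 34.6 mpg = 74.28 gal
Cost = 74.28 gal × £3.54/gal = £262.94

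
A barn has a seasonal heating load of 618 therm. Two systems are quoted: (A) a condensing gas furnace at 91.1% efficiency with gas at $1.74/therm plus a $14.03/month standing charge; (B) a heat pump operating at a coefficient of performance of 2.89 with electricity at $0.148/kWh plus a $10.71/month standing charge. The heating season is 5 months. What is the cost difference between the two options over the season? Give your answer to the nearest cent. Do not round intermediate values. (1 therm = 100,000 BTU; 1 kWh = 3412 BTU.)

$269.41

Heat load = 618 therm × 100,000 = 61,800,000 BTU
Gas: input = 61,800,000 / 0.911 = 67,837,541 BTU = 678.4 therm → 678.4 × $1.74 = $1,180.37; + 5 × $14.03 standing = $1,250.52
Heat pump: 61,800,000 BTU / 3412 = 18,110 kWh heat; / 2.89 = 6,267 kWh in → × $0.148 = $927.56; + 5 × $10.71 standing = $981.11
Difference = |$1,250.52 − $981.11| = $269.41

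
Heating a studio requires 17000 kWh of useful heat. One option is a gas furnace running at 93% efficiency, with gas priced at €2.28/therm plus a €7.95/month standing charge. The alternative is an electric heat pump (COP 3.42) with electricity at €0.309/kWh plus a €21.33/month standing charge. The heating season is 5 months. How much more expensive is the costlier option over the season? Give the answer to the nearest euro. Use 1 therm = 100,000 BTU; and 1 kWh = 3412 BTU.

€181

Heat load = 17000 kWh × 3412 = 58,004,000 BTU
Gas: input = 58,004,000 / 0.93 = 62,369,892 BTU = 623.7 therm → 623.7 × €2.28 = €1,422.03; + 5 × €7.95 standing = €1,461.78
Heat pump: 58,004,000 BTU / 3412 = 17,000 kWh heat; / 3.42 = 4,971 kWh in → × €0.309 = €1,535.96; + 5 × €21.33 standing = €1,642.61
Difference = |€1,461.78 − €1,642.61| = €180.83 ≈ €181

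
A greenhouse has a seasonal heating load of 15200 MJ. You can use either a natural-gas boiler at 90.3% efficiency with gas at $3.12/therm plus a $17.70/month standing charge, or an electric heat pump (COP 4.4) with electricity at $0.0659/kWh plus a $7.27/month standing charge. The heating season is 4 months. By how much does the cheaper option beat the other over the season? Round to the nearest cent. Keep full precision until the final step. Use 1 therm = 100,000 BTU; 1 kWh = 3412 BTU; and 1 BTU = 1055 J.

$476.28

Heat load = 15200 MJ = 15,200,000,000 J / 1055 = 14,407,583 BTU
Gas: input = 14,407,583 / 0.903 = 15,955,241 BTU = 159.6 therm → 159.6 × $3.12 = $497.80; + 4 × $17.70 standing = $568.60
Heat pump: 14,407,583 BTU / 3412 = 4,223 kWh heat; / 4.4 = 959.7 kWh in → × $0.0659 = $63.24; + 4 × $7.27 standing = $92.32
Difference = |$568.60 − $92.32| = $476.28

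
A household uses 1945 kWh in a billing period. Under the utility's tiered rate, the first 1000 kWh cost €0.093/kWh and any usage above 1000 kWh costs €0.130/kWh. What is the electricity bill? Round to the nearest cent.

First 1000 kWh × €0.093 = €93.00
Remaining 945 kWh × €0.130 = €122.85
Total = €215.85

€215.85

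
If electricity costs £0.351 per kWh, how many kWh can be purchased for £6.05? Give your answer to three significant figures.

£6.05 / £0.351 per kWh = 17.24 kWh

17.2 kWh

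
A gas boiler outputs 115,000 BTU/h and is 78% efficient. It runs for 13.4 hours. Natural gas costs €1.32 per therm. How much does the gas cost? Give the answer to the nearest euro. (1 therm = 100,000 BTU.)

Heat delivered = 115,000 BTU/h × 13.4 h = 1,541,000 BTU
Gas input = 1,541,000 / 0.78 = 1,975,641 BTU
= 1,975,641 / 100,000 = 19.76 therm
Cost = 19.76 × €1.32/therm = €26.08 ≈ €26

€26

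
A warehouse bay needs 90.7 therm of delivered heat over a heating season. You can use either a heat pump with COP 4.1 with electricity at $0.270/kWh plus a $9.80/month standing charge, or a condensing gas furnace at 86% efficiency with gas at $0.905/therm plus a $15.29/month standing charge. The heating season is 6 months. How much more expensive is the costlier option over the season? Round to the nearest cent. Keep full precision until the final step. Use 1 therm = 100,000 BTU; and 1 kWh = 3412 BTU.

$46.67

Heat load = 90.7 therm × 100,000 = 9,070,000 BTU
Gas: input = 9,070,000 / 0.86 = 10,546,512 BTU = 105.5 therm → 105.5 × $0.905 = $95.45; + 6 × $15.29 standing = $187.19
Heat pump: 9,070,000 BTU / 3412 = 2,658 kWh heat; / 4.1 = 648.4 kWh in → × $0.270 = $175.06; + 6 × $9.80 standing = $233.86
Difference = |$187.19 − $233.86| = $46.67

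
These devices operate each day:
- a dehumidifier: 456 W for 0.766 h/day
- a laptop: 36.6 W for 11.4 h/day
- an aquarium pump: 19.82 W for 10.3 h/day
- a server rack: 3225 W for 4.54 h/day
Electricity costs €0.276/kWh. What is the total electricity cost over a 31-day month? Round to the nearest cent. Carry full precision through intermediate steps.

dehumidifier: 456 W × 0.766 h × 31 d = 10,828 Wh = 10.83 kWh
laptop: 36.6 W × 11.4 h × 31 d = 12,934 Wh = 12.93 kWh
aquarium pump: 19.82 W × 10.3 h × 31 d = 6,329 Wh = 6.329 kWh
server rack: 3225 W × 4.54 h × 31 d = 453,886 Wh = 453.9 kWh
Total energy = 10.83 + 12.93 + 6.329 + 453.9 = 484 kWh
Cost = 484 kWh × €0.276 = €133.58

€133.58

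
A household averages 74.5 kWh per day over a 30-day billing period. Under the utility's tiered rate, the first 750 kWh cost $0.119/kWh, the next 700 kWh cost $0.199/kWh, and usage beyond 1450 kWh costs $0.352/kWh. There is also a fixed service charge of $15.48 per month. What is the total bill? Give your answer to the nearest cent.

Usage = 74.5 kWh/day × 30 days = 2235 kWh
First 750 kWh × $0.119 = $89.25
Next 700 kWh × $0.199 = $139.30
Remaining 785 kWh × $0.352 = $276.32
Energy charge = $504.87; + service $15.48 = $520.35

$520.35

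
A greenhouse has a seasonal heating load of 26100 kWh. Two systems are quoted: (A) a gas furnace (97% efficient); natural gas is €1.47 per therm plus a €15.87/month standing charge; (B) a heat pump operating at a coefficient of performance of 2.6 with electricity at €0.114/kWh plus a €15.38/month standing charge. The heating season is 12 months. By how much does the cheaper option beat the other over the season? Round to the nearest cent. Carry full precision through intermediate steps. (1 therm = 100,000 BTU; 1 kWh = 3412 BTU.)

€211.06

Heat load = 26100 kWh × 3412 = 89,053,200 BTU
Gas: input = 89,053,200 / 0.97 = 91,807,423 BTU = 918.1 therm → 918.1 × €1.47 = €1,349.57; + 12 × €15.87 standing = €1,540.01
Heat pump: 89,053,200 BTU / 3412 = 26,100 kWh heat; / 2.6 = 10,040 kWh in → × €0.114 = €1,144.38; + 12 × €15.38 standing = €1,328.94
Difference = |€1,540.01 − €1,328.94| = €211.06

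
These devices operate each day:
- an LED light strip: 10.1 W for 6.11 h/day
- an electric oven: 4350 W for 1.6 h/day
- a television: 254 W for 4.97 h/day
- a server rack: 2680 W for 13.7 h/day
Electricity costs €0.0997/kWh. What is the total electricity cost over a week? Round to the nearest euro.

LED light strip: 10.1 W × 6.11 h × 7 d = 432 Wh = 0.432 kWh
electric oven: 4350 W × 1.6 h × 7 d = 48,720 Wh = 48.72 kWh
television: 254 W × 4.97 h × 7 d = 8,837 Wh = 8.837 kWh
server rack: 2680 W × 13.7 h × 7 d = 257,012 Wh = 257 kWh
Total energy = 0.432 + 48.72 + 8.837 + 257 = 315 kWh
Cost = 315 kWh × €0.0997 = €31.41 ≈ €31

€31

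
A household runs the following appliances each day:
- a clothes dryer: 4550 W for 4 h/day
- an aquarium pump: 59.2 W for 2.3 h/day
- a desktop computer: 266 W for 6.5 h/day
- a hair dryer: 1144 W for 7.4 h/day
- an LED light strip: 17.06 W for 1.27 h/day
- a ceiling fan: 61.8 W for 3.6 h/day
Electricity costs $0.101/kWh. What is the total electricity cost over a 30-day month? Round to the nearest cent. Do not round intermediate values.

$87.19

clothes dryer: 4550 W × 4 h × 30 d = 546,000 Wh = 546 kWh
aquarium pump: 59.2 W × 2.3 h × 30 d = 4,085 Wh = 4.085 kWh
desktop computer: 266 W × 6.5 h × 30 d = 51,870 Wh = 51.87 kWh
hair dryer: 1144 W × 7.4 h × 30 d = 253,968 Wh = 254 kWh
LED light strip: 17.06 W × 1.27 h × 30 d = 650 Wh = 0.65 kWh
ceiling fan: 61.8 W × 3.6 h × 30 d = 6,674 Wh = 6.674 kWh
Total energy = 546 + 4.085 + 51.87 + 254 + 0.65 + 6.674 = 863.2 kWh
Cost = 863.2 kWh × $0.101 = $87.19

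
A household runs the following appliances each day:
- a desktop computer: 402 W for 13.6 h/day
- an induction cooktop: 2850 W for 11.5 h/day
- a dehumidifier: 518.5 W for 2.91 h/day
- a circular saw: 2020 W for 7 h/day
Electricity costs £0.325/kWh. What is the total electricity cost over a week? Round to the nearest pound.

desktop computer: 402 W × 13.6 h × 7 d = 38,270 Wh = 38.27 kWh
induction cooktop: 2850 W × 11.5 h × 7 d = 229,425 Wh = 229.4 kWh
dehumidifier: 518.5 W × 2.91 h × 7 d = 10,562 Wh = 10.56 kWh
circular saw: 2020 W × 7 h × 7 d = 98,980 Wh = 98.98 kWh
Total energy = 38.27 + 229.4 + 10.56 + 98.98 = 377.2 kWh
Cost = 377.2 kWh × £0.325 = £122.60 ≈ £123

£123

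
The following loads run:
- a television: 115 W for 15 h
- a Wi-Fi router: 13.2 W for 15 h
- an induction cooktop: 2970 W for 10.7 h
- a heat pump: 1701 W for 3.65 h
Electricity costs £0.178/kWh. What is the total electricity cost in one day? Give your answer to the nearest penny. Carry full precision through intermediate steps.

television: 115 W × 15 h = 1,725 Wh = 1.725 kWh
Wi-Fi router: 13.2 W × 15 h = 198 Wh = 0.198 kWh
induction cooktop: 2970 W × 10.7 h = 31,779 Wh = 31.78 kWh
heat pump: 1701 W × 3.65 h = 6,209 Wh = 6.209 kWh
Total energy = 1.725 + 0.198 + 31.78 + 6.209 = 39.91 kWh
Cost = 39.91 kWh × £0.178 = £7.10

£7.10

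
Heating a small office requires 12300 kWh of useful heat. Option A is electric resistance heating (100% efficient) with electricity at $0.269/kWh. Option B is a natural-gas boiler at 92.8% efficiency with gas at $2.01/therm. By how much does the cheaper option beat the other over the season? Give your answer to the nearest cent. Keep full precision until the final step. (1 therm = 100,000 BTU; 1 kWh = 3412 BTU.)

$2399.70

Heat load = 12300 kWh × 3412 = 41,967,600 BTU
Gas: input = 41,967,600 / 0.928 = 45,223,707 BTU = 452.2 therm → 452.2 × $2.01 = $909.00
Electric: 41,967,600 BTU / 3412 = 12,300 kWh → × $0.269 = $3,308.70
Difference = |$909.00 − $3,308.70| = $2,399.70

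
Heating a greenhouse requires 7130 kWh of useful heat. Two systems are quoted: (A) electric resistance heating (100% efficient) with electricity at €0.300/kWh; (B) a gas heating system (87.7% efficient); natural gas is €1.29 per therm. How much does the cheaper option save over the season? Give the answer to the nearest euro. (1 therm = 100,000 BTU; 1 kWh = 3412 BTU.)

Heat load = 7130 kWh × 3412 = 24,327,560 BTU
Gas: input = 24,327,560 / 0.877 = 27,739,521 BTU = 277.4 therm → 277.4 × €1.29 = €357.84
Electric: 24,327,560 BTU / 3412 = 7,130 kWh → × €0.300 = €2,139.00
Difference = |€357.84 − €2,139.00| = €1,781.16 ≈ €1781

€1781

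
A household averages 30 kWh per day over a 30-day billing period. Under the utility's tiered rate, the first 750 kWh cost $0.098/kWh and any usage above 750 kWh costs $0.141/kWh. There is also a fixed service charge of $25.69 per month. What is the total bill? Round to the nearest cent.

$120.34

Usage = 30 kWh/day × 30 days = 900 kWh
First 750 kWh × $0.098 = $73.50
Remaining 150 kWh × $0.141 = $21.15
Energy charge = $94.65; + service $25.69 = $120.34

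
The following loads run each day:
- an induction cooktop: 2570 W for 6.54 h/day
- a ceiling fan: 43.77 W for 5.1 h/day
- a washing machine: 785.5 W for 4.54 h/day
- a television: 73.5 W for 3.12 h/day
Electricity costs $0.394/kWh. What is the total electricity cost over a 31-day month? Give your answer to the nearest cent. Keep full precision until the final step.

induction cooktop: 2570 W × 6.54 h × 31 d = 521,042 Wh = 521 kWh
ceiling fan: 43.77 W × 5.1 h × 31 d = 6,920 Wh = 6.92 kWh
washing machine: 785.5 W × 4.54 h × 31 d = 110,551 Wh = 110.6 kWh
television: 73.5 W × 3.12 h × 31 d = 7,109 Wh = 7.109 kWh
Total energy = 521 + 6.92 + 110.6 + 7.109 = 645.6 kWh
Cost = 645.6 kWh × $0.394 = $254.38

$254.38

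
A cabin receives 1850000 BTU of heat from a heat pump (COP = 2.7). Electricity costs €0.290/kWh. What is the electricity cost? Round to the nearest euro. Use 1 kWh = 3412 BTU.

€58

Heat delivered = 1,850,000 BTU / 3412 = 542.2 kWh
Electrical input = 542.2 kWh / 2.7 = 200.8 kWh
Cost = 200.8 × €0.290/kWh = €58.24 ≈ €58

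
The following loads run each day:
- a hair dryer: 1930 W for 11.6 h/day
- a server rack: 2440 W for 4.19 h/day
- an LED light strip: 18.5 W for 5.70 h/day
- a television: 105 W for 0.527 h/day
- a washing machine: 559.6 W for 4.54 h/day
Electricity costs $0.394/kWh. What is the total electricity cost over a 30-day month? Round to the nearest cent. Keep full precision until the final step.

hair dryer: 1930 W × 11.6 h × 30 d = 671,640 Wh = 671.6 kWh
server rack: 2440 W × 4.19 h × 30 d = 306,708 Wh = 306.7 kWh
LED light strip: 18.5 W × 5.70 h × 30 d = 3,164 Wh = 3.163 kWh
television: 105 W × 0.527 h × 30 d = 1,660 Wh = 1.66 kWh
washing machine: 559.6 W × 4.54 h × 30 d = 76,218 Wh = 76.22 kWh
Total energy = 671.6 + 306.7 + 3.163 + 1.66 + 76.22 = 1,059 kWh
Cost = 1,059 kWh × $0.394 = $417.40

$417.40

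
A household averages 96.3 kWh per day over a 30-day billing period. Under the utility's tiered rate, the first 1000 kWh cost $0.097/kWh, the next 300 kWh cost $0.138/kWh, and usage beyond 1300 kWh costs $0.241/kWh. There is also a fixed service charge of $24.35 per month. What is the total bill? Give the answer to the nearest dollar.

$546

Usage = 96.3 kWh/day × 30 days = 2889 kWh
First 1000 kWh × $0.097 = $97.00
Next 300 kWh × $0.138 = $41.40
Remaining 1589 kWh × $0.241 = $382.95
Energy charge = $521.35; + service $24.35 = $545.70 ≈ $546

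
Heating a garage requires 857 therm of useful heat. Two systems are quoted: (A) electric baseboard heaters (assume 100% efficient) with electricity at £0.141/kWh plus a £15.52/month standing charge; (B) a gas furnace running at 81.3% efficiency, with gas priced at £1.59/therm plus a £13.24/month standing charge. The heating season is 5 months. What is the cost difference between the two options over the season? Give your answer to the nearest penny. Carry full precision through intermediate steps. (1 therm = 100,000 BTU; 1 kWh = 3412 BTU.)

Heat load = 857 therm × 100,000 = 85,700,000 BTU
Gas: input = 85,700,000 / 0.813 = 105,412,054 BTU = 1,054 therm → 1,054 × £1.59 = £1,676.05; + 5 × £13.24 standing = £1,742.25
Electric: 85,700,000 BTU / 3412 = 25,120 kWh → × £0.141 = £3,541.53; + 5 × £15.52 standing = £3,619.13
Difference = |£1,742.25 − £3,619.13| = £1,876.88

£1876.88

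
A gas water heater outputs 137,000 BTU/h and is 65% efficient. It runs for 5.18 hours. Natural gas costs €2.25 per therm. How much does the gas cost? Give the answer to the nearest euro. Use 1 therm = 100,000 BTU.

Heat delivered = 137,000 BTU/h × 5.18 h = 709,660 BTU
Gas input = 709,660 / 0.65 = 1,091,785 BTU
= 1,091,785 / 100,000 = 10.92 therm
Cost = 10.92 × €2.25/therm = €24.57 ≈ €25

€25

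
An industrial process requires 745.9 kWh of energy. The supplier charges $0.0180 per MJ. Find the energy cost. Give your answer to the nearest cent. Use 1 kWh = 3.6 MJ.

745.9 kWh × (3.6 MJ/kWh) = 2,685 MJ
Cost = 2,685 MJ × $0.0180/MJ = $48.33

$48.33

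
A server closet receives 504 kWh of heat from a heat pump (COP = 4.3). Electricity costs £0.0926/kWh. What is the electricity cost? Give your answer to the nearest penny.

£10.85

Electrical input = 504 kWh / 4.3 = 117.2 kWh
Cost = 117.2 × £0.0926/kWh = £10.85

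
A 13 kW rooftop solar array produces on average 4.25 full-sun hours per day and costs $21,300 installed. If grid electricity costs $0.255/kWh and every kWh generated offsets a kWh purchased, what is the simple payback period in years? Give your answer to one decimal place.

Daily generation = 13 kW × 4.25 h = 55.25 kWh
Annual generation = 55.25 × 365 = 20166 kWh
Annual savings = 20166 × $0.255 = $5,142.39
Payback = $21,300 / $5,142.39 = 4.14 years

4.1 years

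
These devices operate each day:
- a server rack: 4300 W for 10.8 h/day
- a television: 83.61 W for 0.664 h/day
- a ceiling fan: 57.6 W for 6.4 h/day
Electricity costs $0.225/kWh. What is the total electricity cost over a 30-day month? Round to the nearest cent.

server rack: 4300 W × 10.8 h × 30 d = 1,393,200 Wh = 1,393 kWh
television: 83.61 W × 0.664 h × 30 d = 1,666 Wh = 1.666 kWh
ceiling fan: 57.6 W × 6.4 h × 30 d = 11,059 Wh = 11.06 kWh
Total energy = 1,393 + 1.666 + 11.06 = 1,406 kWh
Cost = 1,406 kWh × $0.225 = $316.33

$316.33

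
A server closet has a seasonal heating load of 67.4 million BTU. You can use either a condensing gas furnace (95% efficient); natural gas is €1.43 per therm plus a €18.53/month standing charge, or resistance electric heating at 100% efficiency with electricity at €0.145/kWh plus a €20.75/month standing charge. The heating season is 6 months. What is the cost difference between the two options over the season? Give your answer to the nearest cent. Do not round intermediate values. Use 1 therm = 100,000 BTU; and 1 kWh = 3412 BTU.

€1863.08

Heat load = 67.4 × 10⁶ BTU = 67,400,000 BTU
Gas: input = 67,400,000 / 0.95 = 70,947,368 BTU = 709.5 therm → 709.5 × €1.43 = €1,014.55; + 6 × €18.53 standing = €1,125.73
Electric: 67,400,000 BTU / 3412 = 19,750 kWh → × €0.145 = €2,864.30; + 6 × €20.75 standing = €2,988.80
Difference = |€1,125.73 − €2,988.80| = €1,863.08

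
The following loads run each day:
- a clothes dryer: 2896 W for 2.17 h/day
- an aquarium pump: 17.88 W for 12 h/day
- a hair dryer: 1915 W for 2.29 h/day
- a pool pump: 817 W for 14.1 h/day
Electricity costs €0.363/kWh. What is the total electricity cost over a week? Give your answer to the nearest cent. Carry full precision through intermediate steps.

clothes dryer: 2896 W × 2.17 h × 7 d = 43,990 Wh = 43.99 kWh
aquarium pump: 17.88 W × 12 h × 7 d = 1,502 Wh = 1.502 kWh
hair dryer: 1915 W × 2.29 h × 7 d = 30,697 Wh = 30.7 kWh
pool pump: 817 W × 14.1 h × 7 d = 80,638 Wh = 80.64 kWh
Total energy = 43.99 + 1.502 + 30.7 + 80.64 = 156.8 kWh
Cost = 156.8 kWh × €0.363 = €56.93

€56.93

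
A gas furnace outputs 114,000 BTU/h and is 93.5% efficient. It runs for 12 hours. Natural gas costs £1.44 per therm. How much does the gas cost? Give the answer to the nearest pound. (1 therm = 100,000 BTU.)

£21

Heat delivered = 114,000 BTU/h × 12 h = 1,368,000 BTU
Gas input = 1,368,000 / 0.935 = 1,463,102 BTU
= 1,463,102 / 100,000 = 14.63 therm
Cost = 14.63 × £1.44/therm = £21.07 ≈ £21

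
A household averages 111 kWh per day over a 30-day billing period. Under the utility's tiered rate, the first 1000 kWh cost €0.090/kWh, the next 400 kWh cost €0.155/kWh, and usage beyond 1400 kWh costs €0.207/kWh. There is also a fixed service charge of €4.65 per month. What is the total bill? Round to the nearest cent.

Usage = 111 kWh/day × 30 days = 3330 kWh
First 1000 kWh × €0.090 = €90.00
Next 400 kWh × €0.155 = €62.00
Remaining 1930 kWh × €0.207 = €399.51
Energy charge = €551.51; + service €4.65 = €556.16

€556.16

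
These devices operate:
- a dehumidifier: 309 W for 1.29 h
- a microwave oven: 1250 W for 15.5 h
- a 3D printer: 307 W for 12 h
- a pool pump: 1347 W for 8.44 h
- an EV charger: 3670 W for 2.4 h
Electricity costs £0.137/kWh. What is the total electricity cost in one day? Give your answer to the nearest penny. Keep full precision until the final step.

dehumidifier: 309 W × 1.29 h = 399 Wh = 0.3986 kWh
microwave oven: 1250 W × 15.5 h = 19,375 Wh = 19.38 kWh
3D printer: 307 W × 12 h = 3,684 Wh = 3.684 kWh
pool pump: 1347 W × 8.44 h = 11,369 Wh = 11.37 kWh
EV charger: 3670 W × 2.4 h = 8,808 Wh = 8.808 kWh
Total energy = 0.3986 + 19.38 + 3.684 + 11.37 + 8.808 = 43.63 kWh
Cost = 43.63 kWh × £0.137 = £5.98

£5.98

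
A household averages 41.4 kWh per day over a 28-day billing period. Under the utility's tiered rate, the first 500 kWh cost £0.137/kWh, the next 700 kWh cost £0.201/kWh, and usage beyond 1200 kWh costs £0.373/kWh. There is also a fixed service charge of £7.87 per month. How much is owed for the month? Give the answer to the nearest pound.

£209

Usage = 41.4 kWh/day × 28 days = 1159.2 kWh
First 500 kWh × £0.137 = £68.50
Next 659.2 kWh × £0.201 = £132.50
Remaining tier: 0 kWh (not reached)
Energy charge = £201.00; + service £7.87 = £208.87 ≈ £209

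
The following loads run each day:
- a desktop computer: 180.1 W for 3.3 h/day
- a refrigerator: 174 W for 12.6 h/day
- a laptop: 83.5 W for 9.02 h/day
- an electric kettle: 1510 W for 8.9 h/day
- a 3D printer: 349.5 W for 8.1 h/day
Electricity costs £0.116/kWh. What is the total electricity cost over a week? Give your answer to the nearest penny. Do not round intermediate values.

desktop computer: 180.1 W × 3.3 h × 7 d = 4,160 Wh = 4.16 kWh
refrigerator: 174 W × 12.6 h × 7 d = 15,347 Wh = 15.35 kWh
laptop: 83.5 W × 9.02 h × 7 d = 5,272 Wh = 5.272 kWh
electric kettle: 1510 W × 8.9 h × 7 d = 94,073 Wh = 94.07 kWh
3D printer: 349.5 W × 8.1 h × 7 d = 19,817 Wh = 19.82 kWh
Total energy = 4.16 + 15.35 + 5.272 + 94.07 + 19.82 = 138.7 kWh
Cost = 138.7 kWh × £0.116 = £16.09

£16.09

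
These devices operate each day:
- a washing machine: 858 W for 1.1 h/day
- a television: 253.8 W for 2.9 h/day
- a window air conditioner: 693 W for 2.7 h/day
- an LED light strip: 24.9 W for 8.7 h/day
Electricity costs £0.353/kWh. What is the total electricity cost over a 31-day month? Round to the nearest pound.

£41

washing machine: 858 W × 1.1 h × 31 d = 29,258 Wh = 29.26 kWh
television: 253.8 W × 2.9 h × 31 d = 22,817 Wh = 22.82 kWh
window air conditioner: 693 W × 2.7 h × 31 d = 58,004 Wh = 58 kWh
LED light strip: 24.9 W × 8.7 h × 31 d = 6,716 Wh = 6.716 kWh
Total energy = 29.26 + 22.82 + 58 + 6.716 = 116.8 kWh
Cost = 116.8 kWh × £0.353 = £41.23 ≈ £41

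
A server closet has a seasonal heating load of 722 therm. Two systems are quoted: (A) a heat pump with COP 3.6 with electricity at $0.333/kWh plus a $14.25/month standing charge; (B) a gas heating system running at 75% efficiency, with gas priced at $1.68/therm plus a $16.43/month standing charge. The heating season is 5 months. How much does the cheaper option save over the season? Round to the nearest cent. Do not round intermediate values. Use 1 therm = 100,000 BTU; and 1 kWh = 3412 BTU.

$329.18

Heat load = 722 therm × 100,000 = 72,200,000 BTU
Gas: input = 72,200,000 / 0.75 = 96,266,667 BTU = 962.7 therm → 962.7 × $1.68 = $1,617.28; + 5 × $16.43 standing = $1,699.43
Heat pump: 72,200,000 BTU / 3412 = 21,160 kWh heat; / 3.6 = 5,878 kWh in → × $0.333 = $1,957.36; + 5 × $14.25 standing = $2,028.61
Difference = |$1,699.43 − $2,028.61| = $329.18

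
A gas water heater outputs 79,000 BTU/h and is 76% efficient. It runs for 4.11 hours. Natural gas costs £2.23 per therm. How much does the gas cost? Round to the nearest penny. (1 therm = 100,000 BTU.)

£9.53

Heat delivered = 79,000 BTU/h × 4.11 h = 324,690 BTU
Gas input = 324,690 / 0.76 = 427,224 BTU
= 427,224 / 100,000 = 4.272 therm
Cost = 4.272 × £2.23/therm = £9.53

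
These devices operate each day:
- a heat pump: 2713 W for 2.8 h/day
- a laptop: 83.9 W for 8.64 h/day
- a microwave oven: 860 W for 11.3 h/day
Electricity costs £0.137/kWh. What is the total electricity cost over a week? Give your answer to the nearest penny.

heat pump: 2713 W × 2.8 h × 7 d = 53,175 Wh = 53.17 kWh
laptop: 83.9 W × 8.64 h × 7 d = 5,074 Wh = 5.074 kWh
microwave oven: 860 W × 11.3 h × 7 d = 68,026 Wh = 68.03 kWh
Total energy = 53.17 + 5.074 + 68.03 = 126.3 kWh
Cost = 126.3 kWh × £0.137 = £17.30

£17.30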